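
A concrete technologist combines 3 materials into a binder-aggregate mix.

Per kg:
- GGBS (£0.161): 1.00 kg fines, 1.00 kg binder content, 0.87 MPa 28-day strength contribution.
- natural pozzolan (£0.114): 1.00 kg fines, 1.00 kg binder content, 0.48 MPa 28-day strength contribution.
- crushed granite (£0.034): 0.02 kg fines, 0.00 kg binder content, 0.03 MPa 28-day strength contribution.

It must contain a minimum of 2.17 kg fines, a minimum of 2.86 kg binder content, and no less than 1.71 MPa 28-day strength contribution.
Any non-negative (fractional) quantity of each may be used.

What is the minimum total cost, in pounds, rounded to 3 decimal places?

£0.367

Set it up as a linear program. Let x1 = kg of GGBS, x2 = kg of natural pozzolan, x3 = kg of crushed granite.
Minimize 0.161x1 + 0.114x2 + 0.034x3 subject to:
  1x1 + 1x2 + 0.02x3 ≥ 2.17   (fines)
  1x1 + 1x2 ≥ 2.86   (binder content)
  0.87x1 + 0.48x2 + 0.03x3 ≥ 1.71   (28-day strength contribution)
  x1, x2, x3 ≥ 0.
The optimal basis is {GGBS, natural pozzolan}; crushed granite drops out. The binder content and 28-day strength contribution requirements are met with equality.
Optimal quantities: GGBS = 0.8646 kg, natural pozzolan = 1.995 kg.
Hence cost = 0.161·0.8646 + 0.114·1.995 = £0.36663.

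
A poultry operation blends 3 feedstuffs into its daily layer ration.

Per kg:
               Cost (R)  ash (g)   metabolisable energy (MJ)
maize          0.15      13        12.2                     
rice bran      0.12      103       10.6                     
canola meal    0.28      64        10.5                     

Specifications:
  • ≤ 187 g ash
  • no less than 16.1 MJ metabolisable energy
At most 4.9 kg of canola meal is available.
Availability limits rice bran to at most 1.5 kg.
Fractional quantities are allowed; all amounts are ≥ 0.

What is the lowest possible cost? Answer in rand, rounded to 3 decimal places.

Let x1 = kg of maize, x2 = kg of rice bran, x3 = kg of canola meal.
Minimise 0.15x1 + 0.12x2 + 0.28x3 with:
  13x1 + 103x2 + 64x3 ≤ 187   (ash)
  12.2x1 + 10.6x2 + 10.5x3 ≥ 16.1   (metabolisable energy)
  x3 ≤ 4.9
  x2 ≤ 1.5
  x1, x2, x3 ≥ 0.
The minimum-cost mix takes nothing from canola meal — only maize, rice bran. Binding constraints: metabolisable energy and the rice bran cap.
Solving gives x1 = 0.01639, x2 = 1.5.
Hence cost = 0.15·0.01639 + 0.12·1.5 = R0.18246.

R0.182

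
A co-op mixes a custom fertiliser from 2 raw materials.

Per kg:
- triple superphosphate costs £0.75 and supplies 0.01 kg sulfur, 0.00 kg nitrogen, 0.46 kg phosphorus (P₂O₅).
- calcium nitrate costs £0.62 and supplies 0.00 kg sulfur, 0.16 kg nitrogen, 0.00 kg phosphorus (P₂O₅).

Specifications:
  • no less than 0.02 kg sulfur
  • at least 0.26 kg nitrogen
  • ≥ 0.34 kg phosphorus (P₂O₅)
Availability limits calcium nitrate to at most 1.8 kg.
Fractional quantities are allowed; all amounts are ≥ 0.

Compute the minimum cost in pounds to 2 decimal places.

Let x1 = kg of triple superphosphate, x2 = kg of calcium nitrate.
min 0.75x1 + 0.62x2 subject to:
  0.01x1 ≥ 0.02   (sulfur)
  0.16x2 ≥ 0.26   (nitrogen)
  0.46x1 ≥ 0.34   (phosphorus (P₂O₅))
  x2 ≤ 1.8
  x1, x2 ≥ 0.
Both inputs are positive at the optimum. The sulfur and nitrogen requirements are met with equality.
So triple superphosphate = 2 kg, calcium nitrate = 1.625 kg.
Total cost: 0.75·2 + 0.62·1.625 = 2.5075.

£2.51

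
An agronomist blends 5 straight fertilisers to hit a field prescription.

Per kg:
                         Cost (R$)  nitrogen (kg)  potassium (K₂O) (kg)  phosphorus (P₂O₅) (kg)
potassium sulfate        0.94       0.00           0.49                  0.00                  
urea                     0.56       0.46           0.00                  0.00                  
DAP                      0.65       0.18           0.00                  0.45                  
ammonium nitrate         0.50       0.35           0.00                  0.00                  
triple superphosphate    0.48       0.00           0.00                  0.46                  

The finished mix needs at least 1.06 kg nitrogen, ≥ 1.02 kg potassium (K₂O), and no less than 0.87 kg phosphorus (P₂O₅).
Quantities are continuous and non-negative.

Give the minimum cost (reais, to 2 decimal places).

Let x1 = kg of potassium sulfate, x2 = kg of urea, x3 = kg of DAP, x4 = kg of ammonium nitrate, x5 = kg of triple superphosphate.
min 0.94x1 + 0.56x2 + 0.65x3 + 0.5x4 + 0.48x5 with:
  0.46x2 + 0.18x3 + 0.35x4 ≥ 1.06   (nitrogen)
  0.49x1 ≥ 1.02   (potassium (K₂O))
  0.45x3 + 0.46x5 ≥ 0.87   (phosphorus (P₂O₅))
  x1, x2, x3, x4, x5 ≥ 0.
At the optimum only potassium sulfate, urea, DAP are positive (ammonium nitrate, triple superphosphate = 0). Binding constraints: nitrogen, potassium (K₂O), phosphorus (P₂O₅).
Optimal quantities: potassium sulfate = 2.082 kg, urea = 1.548 kg, DAP = 1.933 kg.
Cost = 0.94·2.082 + 0.56·1.548 + 0.65·1.933 = 4.0804.

R$4.08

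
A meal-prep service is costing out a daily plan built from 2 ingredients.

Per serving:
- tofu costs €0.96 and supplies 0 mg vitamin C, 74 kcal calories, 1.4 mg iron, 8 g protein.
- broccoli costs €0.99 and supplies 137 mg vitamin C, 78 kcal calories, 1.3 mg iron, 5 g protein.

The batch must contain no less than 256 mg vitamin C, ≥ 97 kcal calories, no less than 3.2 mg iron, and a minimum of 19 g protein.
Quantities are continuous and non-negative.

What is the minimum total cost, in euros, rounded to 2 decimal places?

€3.01

Let x1 = servings of tofu, x2 = servings of broccoli.
min 0.96x1 + 0.99x2 subject to:
  137x2 ≥ 256   (vitamin C)
  74x1 + 78x2 ≥ 97   (calories)
  1.4x1 + 1.3x2 ≥ 3.2   (iron)
  8x1 + 5x2 ≥ 19   (protein)
  x1, x2 ≥ 0.
Both inputs are positive at the optimum. Binding constraints: vitamin C and protein.
That vertex is x1 = 1.207, x2 = 1.869.
Cost = 0.96·1.207 + 0.99·1.869 = 3.0090.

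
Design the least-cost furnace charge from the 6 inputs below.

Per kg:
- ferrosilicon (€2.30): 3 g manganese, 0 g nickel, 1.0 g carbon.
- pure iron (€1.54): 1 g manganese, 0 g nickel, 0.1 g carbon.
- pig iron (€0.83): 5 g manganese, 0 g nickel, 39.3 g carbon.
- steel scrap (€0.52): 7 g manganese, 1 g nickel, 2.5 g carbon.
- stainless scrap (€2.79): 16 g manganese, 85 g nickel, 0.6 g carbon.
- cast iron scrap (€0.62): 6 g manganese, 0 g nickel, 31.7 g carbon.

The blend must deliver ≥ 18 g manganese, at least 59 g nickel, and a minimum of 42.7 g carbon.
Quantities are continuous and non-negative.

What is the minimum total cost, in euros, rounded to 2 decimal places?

This is a linear program. Let x1 = kg of ferrosilicon, x2 = kg of pure iron, x3 = kg of pig iron, x4 = kg of steel scrap, x5 = kg of stainless scrap, x6 = kg of cast iron scrap.
Minimise 2.3x1 + 1.54x2 + 0.83x3 + 0.52x4 + 2.79x5 + 0.62x6 with:
  3x1 + 1x2 + 5x3 + 7x4 + 16x5 + 6x6 ≥ 18   (manganese)
  1x4 + 85x5 ≥ 59   (nickel)
  1x1 + 0.1x2 + 39.3x3 + 2.5x4 + 0.6x5 + 31.7x6 ≥ 42.7   (carbon)
  x1, x2, x3, x4, x5, x6 ≥ 0.
The optimal basis is {stainless scrap, cast iron scrap}; ferrosilicon, pure iron, pig iron, steel scrap drop out. Binding constraints: nickel and carbon.
Optimal quantities: stainless scrap = 0.6941 kg, cast iron scrap = 1.334 kg.
Total cost: 2.79·0.6941 + 0.62·1.334 = 2.7636.

€2.76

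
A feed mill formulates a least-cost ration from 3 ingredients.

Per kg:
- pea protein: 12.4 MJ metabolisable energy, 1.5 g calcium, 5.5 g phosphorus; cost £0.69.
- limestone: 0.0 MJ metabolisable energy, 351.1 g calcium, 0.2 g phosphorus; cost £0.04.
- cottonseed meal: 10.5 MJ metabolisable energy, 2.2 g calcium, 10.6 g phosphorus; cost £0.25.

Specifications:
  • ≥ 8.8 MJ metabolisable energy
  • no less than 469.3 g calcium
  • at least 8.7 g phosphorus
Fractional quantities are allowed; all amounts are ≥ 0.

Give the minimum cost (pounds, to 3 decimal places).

£0.263

Treat it as an LP. Let x1 = kg of pea protein, x2 = kg of limestone, x3 = kg of cottonseed meal.
Minimise 0.69x1 + 0.04x2 + 0.25x3 subject to:
  12.4x1 + 10.5x3 ≥ 8.8   (metabolisable energy)
  1.5x1 + 351.1x2 + 2.2x3 ≥ 469.3   (calcium)
  5.5x1 + 0.2x2 + 10.6x3 ≥ 8.7   (phosphorus)
  x1, x2, x3 ≥ 0.
The minimum-cost mix takes nothing from pea protein — only limestone, cottonseed meal. The metabolisable energy and calcium requirements are met with equality.
So limestone = 1.331 kg, cottonseed meal = 0.8381 kg.
Objective = 0.04·1.331 + 0.25·0.8381 = 0.26277.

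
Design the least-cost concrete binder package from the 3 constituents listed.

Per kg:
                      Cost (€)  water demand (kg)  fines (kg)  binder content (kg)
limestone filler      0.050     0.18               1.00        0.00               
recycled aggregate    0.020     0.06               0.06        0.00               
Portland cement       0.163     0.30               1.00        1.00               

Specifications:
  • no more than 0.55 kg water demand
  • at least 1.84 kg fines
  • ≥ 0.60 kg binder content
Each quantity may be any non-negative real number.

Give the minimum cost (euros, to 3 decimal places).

Let x1 = kg of limestone filler, x2 = kg of recycled aggregate, x3 = kg of Portland cement.
Minimise 0.05x1 + 0.02x2 + 0.163x3 subject to:
  0.18x1 + 0.06x2 + 0.3x3 ≤ 0.55   (water demand)
  1x1 + 0.06x2 + 1x3 ≥ 1.84   (fines)
  1x3 ≥ 0.6   (binder content)
  x1, x2, x3 ≥ 0.
The optimal basis is {limestone filler, Portland cement}; recycled aggregate drops out. There the fines and binder content constraints are tight.
Solving gives x1 = 1.24, x3 = 0.6.
Cost = 0.05·1.24 + 0.163·0.6 = 0.15980.

€0.160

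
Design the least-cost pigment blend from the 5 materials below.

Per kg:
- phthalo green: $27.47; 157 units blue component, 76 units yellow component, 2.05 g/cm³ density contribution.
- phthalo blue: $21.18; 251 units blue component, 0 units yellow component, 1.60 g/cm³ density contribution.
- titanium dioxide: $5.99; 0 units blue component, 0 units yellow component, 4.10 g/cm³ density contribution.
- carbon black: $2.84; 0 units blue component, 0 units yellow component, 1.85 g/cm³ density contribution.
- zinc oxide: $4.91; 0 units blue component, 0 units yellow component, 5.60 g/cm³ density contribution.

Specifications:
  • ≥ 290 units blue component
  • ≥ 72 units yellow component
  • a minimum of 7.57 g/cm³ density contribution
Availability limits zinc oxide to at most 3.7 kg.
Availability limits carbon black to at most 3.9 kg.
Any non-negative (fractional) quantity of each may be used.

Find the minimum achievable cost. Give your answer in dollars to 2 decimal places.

$42.09

Let x1 = kg of phthalo green, x2 = kg of phthalo blue, x3 = kg of titanium dioxide, x4 = kg of carbon black, x5 = kg of zinc oxide.
Minimize 27.47x1 + 21.18x2 + 5.99x3 + 2.84x4 + 4.91x5 subject to:
  157x1 + 251x2 ≥ 290   (blue component)
  76x1 ≥ 72   (yellow component)
  2.05x1 + 1.6x2 + 4.1x3 + 1.85x4 + 5.6x5 ≥ 7.57   (density contribution)
  x5 ≤ 3.7
  x4 ≤ 3.9
  x1, x2, x3, x4, x5 ≥ 0.
The optimal basis is {phthalo green, phthalo blue, zinc oxide}; titanium dioxide, carbon black drop out. The blue component, yellow component, density contribution requirements are met with equality.
That vertex is x1 = 0.9474, x2 = 0.5628, x5 = 0.8442.
Objective = 27.47·0.9474 + 21.18·0.5628 + 4.91·0.8442 = 42.0902.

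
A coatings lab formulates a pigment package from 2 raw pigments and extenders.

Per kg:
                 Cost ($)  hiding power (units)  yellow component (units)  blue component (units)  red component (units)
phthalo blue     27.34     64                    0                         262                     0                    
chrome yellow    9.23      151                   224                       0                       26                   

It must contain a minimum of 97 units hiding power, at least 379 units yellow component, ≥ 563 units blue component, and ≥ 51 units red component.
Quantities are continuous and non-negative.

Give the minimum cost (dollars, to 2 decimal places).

Let x1 = kg of phthalo blue, x2 = kg of chrome yellow.
min 27.34x1 + 9.23x2 subject to:
  64x1 + 151x2 ≥ 97   (hiding power)
  224x2 ≥ 379   (yellow component)
  262x1 ≥ 563   (blue component)
  26x2 ≥ 51   (red component)
  x1, x2 ≥ 0.
Both inputs are positive at the optimum. The blue component and red component requirements are met with equality.
That vertex is x1 = 2.14885, x2 = 1.96154.
Total cost: 27.34·2.14885 + 9.23·1.96154 = 76.8546.

$76.85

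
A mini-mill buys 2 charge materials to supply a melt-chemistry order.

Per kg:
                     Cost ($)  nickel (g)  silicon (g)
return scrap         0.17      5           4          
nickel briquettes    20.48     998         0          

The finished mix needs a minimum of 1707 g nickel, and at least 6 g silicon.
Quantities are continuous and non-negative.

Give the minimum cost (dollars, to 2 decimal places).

$35.13

Let x1 = kg of return scrap, x2 = kg of nickel briquettes.
Minimize 0.17x1 + 20.48x2 subject to:
  5x1 + 998x2 ≥ 1707   (nickel)
  4x1 ≥ 6   (silicon)
  x1, x2 ≥ 0.
Both inputs are positive at the optimum. The nickel and silicon requirements are met with equality.
Solving gives x1 = 1.5, x2 = 1.703.
Hence cost = 0.17·1.5 + 20.48·1.703 = $35.1324.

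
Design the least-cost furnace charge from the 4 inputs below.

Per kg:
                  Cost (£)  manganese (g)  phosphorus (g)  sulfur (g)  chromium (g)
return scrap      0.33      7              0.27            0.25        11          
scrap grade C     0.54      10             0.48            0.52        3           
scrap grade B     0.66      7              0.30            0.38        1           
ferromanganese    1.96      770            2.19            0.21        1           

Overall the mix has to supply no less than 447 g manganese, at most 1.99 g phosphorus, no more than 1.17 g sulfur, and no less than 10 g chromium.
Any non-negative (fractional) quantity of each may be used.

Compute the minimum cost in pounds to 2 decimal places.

Set it up as a linear program. Let x1 = kg of return scrap, x2 = kg of scrap grade C, x3 = kg of scrap grade B, x4 = kg of ferromanganese.
min 0.33x1 + 0.54x2 + 0.66x3 + 1.96x4 with:
  7x1 + 10x2 + 7x3 + 770x4 ≥ 447   (manganese)
  0.27x1 + 0.48x2 + 0.3x3 + 2.19x4 ≤ 1.99   (phosphorus)
  0.25x1 + 0.52x2 + 0.38x3 + 0.21x4 ≤ 1.17   (sulfur)
  11x1 + 3x2 + 1x3 + 1x4 ≥ 10   (chromium)
  x1, x2, x3, x4 ≥ 0.
The optimal basis is {return scrap, ferromanganese}; scrap grade C, scrap grade B drop out. There the manganese and chromium constraints are tight.
So return scrap = 0.857 kg, ferromanganese = 0.5727 kg.
Objective = 0.33·0.857 + 1.96·0.5727 = 1.4053.

£1.41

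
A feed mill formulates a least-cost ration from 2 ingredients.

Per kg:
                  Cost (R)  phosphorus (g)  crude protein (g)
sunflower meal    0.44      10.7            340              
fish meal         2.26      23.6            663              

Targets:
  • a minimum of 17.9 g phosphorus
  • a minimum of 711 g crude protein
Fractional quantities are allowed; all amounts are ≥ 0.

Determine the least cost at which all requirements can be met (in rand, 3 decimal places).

R0.920

Let x1 = kg of sunflower meal, x2 = kg of fish meal.
Minimize 0.44x1 + 2.26x2 s.t.:
  10.7x1 + 23.6x2 ≥ 17.9   (phosphorus)
  340x1 + 663x2 ≥ 711   (crude protein)
  x1, x2 ≥ 0.
The optimal basis is {sunflower meal}; fish meal drops out. The crude protein requirement is met with equality.
Solving gives x1 = 2.091.
Hence cost = 0.44·2.091 = R0.92004.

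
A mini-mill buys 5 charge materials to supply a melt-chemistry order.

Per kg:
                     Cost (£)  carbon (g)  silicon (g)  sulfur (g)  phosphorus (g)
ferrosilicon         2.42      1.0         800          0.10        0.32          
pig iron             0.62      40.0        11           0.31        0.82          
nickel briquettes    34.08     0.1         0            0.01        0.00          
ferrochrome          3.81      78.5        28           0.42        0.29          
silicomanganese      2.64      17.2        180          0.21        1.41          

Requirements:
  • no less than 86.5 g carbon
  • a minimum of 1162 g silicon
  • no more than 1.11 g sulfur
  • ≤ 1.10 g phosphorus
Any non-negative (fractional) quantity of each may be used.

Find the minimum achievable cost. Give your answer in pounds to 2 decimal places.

£6.90

Let x1 = kg of ferrosilicon, x2 = kg of pig iron, x3 = kg of nickel briquettes, x4 = kg of ferrochrome, x5 = kg of silicomanganese.
min 2.42x1 + 0.62x2 + 34.08x3 + 3.81x4 + 2.64x5 subject to:
  1x1 + 40x2 + 0.1x3 + 78.5x4 + 17.2x5 ≥ 86.5   (carbon)
  800x1 + 11x2 + 28x4 + 180x5 ≥ 1162   (silicon)
  0.1x1 + 0.31x2 + 0.01x3 + 0.42x4 + 0.21x5 ≤ 1.11   (sulfur)
  0.32x1 + 0.82x2 + 0.29x4 + 1.41x5 ≤ 1.1   (phosphorus)
  x1, x2, x3, x4, x5 ≥ 0.
The minimum-cost mix takes nothing from nickel briquettes, silicomanganese — only ferrosilicon, pig iron, ferrochrome. Binding constraints: carbon, silicon, phosphorus.
That vertex is x1 = 1.4166, x2 = 0.49443, x4 = 0.83192.
Cost = 2.42·1.4166 + 0.62·0.49443 + 3.81·0.83192 = 6.9043.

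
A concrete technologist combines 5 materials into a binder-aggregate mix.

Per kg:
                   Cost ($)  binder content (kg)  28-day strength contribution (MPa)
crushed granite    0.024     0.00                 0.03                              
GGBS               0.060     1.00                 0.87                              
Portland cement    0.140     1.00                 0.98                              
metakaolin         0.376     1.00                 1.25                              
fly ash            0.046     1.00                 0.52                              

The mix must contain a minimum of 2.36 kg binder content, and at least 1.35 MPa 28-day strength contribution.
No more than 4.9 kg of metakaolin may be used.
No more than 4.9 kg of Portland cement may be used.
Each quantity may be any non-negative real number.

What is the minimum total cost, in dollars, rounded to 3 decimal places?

$0.113

Set it up as a linear program. Let x1 = kg of crushed granite, x2 = kg of GGBS, x3 = kg of Portland cement, x4 = kg of metakaolin, x5 = kg of fly ash.
min 0.024x1 + 0.06x2 + 0.14x3 + 0.376x4 + 0.046x5 s.t.:
  1x2 + 1x3 + 1x4 + 1x5 ≥ 2.36   (binder content)
  0.03x1 + 0.87x2 + 0.98x3 + 1.25x4 + 0.52x5 ≥ 1.35   (28-day strength contribution)
  x4 ≤ 4.9
  x3 ≤ 4.9
  x1, x2, x3, x4, x5 ≥ 0.
The minimum-cost mix takes nothing from crushed granite, Portland cement, metakaolin — only GGBS, fly ash. There the binder content and 28-day strength contribution constraints are tight.
That vertex is x2 = 0.3509, x5 = 2.009.
Total cost: 0.06·0.3509 + 0.046·2.009 = 0.11347.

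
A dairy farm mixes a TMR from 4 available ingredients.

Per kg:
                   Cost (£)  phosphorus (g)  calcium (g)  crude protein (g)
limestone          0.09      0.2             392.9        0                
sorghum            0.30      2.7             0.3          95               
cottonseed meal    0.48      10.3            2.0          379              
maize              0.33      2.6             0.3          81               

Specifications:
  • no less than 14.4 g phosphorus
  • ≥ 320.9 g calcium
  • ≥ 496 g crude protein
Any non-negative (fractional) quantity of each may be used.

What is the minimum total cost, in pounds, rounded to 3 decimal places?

Set it up as a linear program. Let x1 = kg of limestone, x2 = kg of sorghum, x3 = kg of cottonseed meal, x4 = kg of maize.
min 0.09x1 + 0.3x2 + 0.48x3 + 0.33x4 s.t.:
  0.2x1 + 2.7x2 + 10.3x3 + 2.6x4 ≥ 14.4   (phosphorus)
  392.9x1 + 0.3x2 + 2x3 + 0.3x4 ≥ 320.9   (calcium)
  95x2 + 379x3 + 81x4 ≥ 496   (crude protein)
  x1, x2, x3, x4 ≥ 0.
The optimal basis is {limestone, cottonseed meal}; sorghum, maize drop out. The phosphorus and calcium requirements are met with equality.
Optimal quantities: limestone = 0.8097 kg, cottonseed meal = 1.382 kg.
Total cost: 0.09·0.8097 + 0.48·1.382 = 0.73623.

£0.736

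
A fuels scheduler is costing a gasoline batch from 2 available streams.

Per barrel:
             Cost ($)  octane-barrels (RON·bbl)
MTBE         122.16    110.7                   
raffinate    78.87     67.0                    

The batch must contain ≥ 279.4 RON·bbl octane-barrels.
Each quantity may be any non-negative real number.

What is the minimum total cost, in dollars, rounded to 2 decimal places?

Let x1 = barrels of MTBE, x2 = barrels of raffinate.
Minimize 122.16x1 + 78.87x2 subject to:
  110.7x1 + 67x2 ≥ 279.4   (octane-barrels)
  x1, x2 ≥ 0.
The cheapest feasible vertex uses only MTBE; raffinate is not used. The octane-barrels requirement is met with equality.
So MTBE = 2.5239 barrels.
Total cost: 122.16·2.5239 = 308.3196.

$308.32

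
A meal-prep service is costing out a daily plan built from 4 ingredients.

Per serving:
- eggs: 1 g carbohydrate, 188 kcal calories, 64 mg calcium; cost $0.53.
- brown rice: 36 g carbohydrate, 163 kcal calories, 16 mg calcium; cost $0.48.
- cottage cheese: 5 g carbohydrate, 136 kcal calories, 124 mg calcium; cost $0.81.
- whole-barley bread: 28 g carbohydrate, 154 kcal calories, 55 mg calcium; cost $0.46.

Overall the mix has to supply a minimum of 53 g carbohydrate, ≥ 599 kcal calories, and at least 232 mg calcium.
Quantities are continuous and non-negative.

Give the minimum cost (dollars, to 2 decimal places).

$1.86

Let x1 = servings of eggs, x2 = servings of brown rice, x3 = servings of cottage cheese, x4 = servings of whole-barley bread.
Minimize 0.53x1 + 0.48x2 + 0.81x3 + 0.46x4 subject to:
  1x1 + 36x2 + 5x3 + 28x4 ≥ 53   (carbohydrate)
  188x1 + 163x2 + 136x3 + 154x4 ≥ 599   (calories)
  64x1 + 16x2 + 124x3 + 55x4 ≥ 232   (calcium)
  x1, x2, x3, x4 ≥ 0.
At the optimum only eggs, cottage cheese, whole-barley bread are positive (brown rice = 0). Binding constraints: carbohydrate, calories, calcium.
Solving gives x1 = 1.505, x3 = 0.3023, x4 = 1.785.
Objective = 0.53·1.505 + 0.81·0.3023 + 0.46·1.785 = 1.8636.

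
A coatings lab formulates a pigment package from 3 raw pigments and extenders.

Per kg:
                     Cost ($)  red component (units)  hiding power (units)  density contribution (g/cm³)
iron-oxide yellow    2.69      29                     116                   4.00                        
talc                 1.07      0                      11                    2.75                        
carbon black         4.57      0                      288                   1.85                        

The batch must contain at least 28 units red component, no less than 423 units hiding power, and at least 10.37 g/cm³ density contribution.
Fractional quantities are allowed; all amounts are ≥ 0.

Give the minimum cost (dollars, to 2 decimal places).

This is a linear program. Let x1 = kg of iron-oxide yellow, x2 = kg of talc, x3 = kg of carbon black.
Minimise 2.69x1 + 1.07x2 + 4.57x3 subject to:
  29x1 ≥ 28   (red component)
  116x1 + 11x2 + 288x3 ≥ 423   (hiding power)
  4x1 + 2.75x2 + 1.85x3 ≥ 10.37   (density contribution)
  x1, x2, x3 ≥ 0.
The minimum-cost mix takes nothing from talc — only iron-oxide yellow, carbon black. The hiding power and density contribution requirements are met with equality.
So iron-oxide yellow = 2.351 kg, carbon black = 0.5217 kg.
Objective = 2.69·2.351 + 4.57·0.5217 = 8.7084.

$8.71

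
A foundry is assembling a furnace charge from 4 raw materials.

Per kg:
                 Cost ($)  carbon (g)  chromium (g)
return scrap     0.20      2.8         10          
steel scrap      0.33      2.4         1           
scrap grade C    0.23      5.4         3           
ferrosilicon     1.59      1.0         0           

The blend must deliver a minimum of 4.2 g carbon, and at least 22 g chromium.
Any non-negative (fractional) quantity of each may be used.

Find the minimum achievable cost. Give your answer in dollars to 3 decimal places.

$0.440

This is a linear program. Let x1 = kg of return scrap, x2 = kg of steel scrap, x3 = kg of scrap grade C, x4 = kg of ferrosilicon.
Minimize 0.2x1 + 0.33x2 + 0.23x3 + 1.59x4 subject to:
  2.8x1 + 2.4x2 + 5.4x3 + 1x4 ≥ 4.2   (carbon)
  10x1 + 1x2 + 3x3 ≥ 22   (chromium)
  x1, x2, x3, x4 ≥ 0.
The minimum-cost mix takes nothing from steel scrap, scrap grade C, ferrosilicon — only return scrap. There the chromium constraint is tight.
Optimal quantities: return scrap = 2.2 kg.
Cost = 0.2·2.2 = 0.44000.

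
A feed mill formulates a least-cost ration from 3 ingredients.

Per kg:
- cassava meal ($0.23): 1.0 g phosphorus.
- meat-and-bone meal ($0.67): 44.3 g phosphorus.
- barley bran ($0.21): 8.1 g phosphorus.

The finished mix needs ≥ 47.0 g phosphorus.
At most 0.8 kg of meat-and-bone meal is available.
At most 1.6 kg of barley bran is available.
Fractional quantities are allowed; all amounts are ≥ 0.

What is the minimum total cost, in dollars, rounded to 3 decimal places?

$0.836

Set it up as a linear program. Let x1 = kg of cassava meal, x2 = kg of meat-and-bone meal, x3 = kg of barley bran.
Minimize 0.23x1 + 0.67x2 + 0.21x3 subject to:
  1x1 + 44.3x2 + 8.1x3 ≥ 47   (phosphorus)
  x2 ≤ 0.8
  x3 ≤ 1.6
  x1, x2, x3 ≥ 0.
At the optimum only meat-and-bone meal, barley bran are positive (cassava meal = 0). The phosphorus and the meat-and-bone meal cap requirements are met with equality.
So meat-and-bone meal = 0.8 kg, barley bran = 1.427 kg.
Cost = 0.67·0.8 + 0.21·1.427 = 0.83567.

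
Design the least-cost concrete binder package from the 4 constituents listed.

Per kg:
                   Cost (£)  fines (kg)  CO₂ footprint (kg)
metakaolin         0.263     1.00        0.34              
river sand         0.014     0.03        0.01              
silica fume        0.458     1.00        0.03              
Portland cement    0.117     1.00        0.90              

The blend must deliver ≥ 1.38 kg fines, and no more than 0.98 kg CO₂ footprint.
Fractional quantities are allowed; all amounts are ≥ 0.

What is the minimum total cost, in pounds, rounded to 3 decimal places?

£0.230

Let x1 = kg of metakaolin, x2 = kg of river sand, x3 = kg of silica fume, x4 = kg of Portland cement.
Minimize 0.263x1 + 0.014x2 + 0.458x3 + 0.117x4 s.t.:
  1x1 + 0.03x2 + 1x3 + 1x4 ≥ 1.38   (fines)
  0.34x1 + 0.01x2 + 0.03x3 + 0.9x4 ≤ 0.98   (CO₂ footprint)
  x1, x2, x3, x4 ≥ 0.
The minimum-cost mix takes nothing from river sand, silica fume — only metakaolin, Portland cement. Binding constraints: fines and CO₂ footprint.
Solving gives x1 = 0.4679, x4 = 0.9121.
Total cost: 0.263·0.4679 + 0.117·0.9121 = 0.22977.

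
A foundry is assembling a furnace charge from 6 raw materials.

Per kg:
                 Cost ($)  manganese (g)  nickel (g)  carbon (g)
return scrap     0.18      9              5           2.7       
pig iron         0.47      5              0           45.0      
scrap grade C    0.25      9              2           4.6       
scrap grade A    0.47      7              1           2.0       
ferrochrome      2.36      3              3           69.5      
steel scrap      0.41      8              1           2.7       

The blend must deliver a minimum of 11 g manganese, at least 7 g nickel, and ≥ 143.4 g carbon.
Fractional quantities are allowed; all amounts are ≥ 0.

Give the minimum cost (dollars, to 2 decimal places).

$1.71

Let x1 = kg of return scrap, x2 = kg of pig iron, x3 = kg of scrap grade C, x4 = kg of scrap grade A, x5 = kg of ferrochrome, x6 = kg of steel scrap.
min 0.18x1 + 0.47x2 + 0.25x3 + 0.47x4 + 2.36x5 + 0.41x6 subject to:
  9x1 + 5x2 + 9x3 + 7x4 + 3x5 + 8x6 ≥ 11   (manganese)
  5x1 + 2x3 + 1x4 + 3x5 + 1x6 ≥ 7   (nickel)
  2.7x1 + 45x2 + 4.6x3 + 2x4 + 69.5x5 + 2.7x6 ≥ 143.4   (carbon)
  x1, x2, x3, x4, x5, x6 ≥ 0.
The optimal basis is {return scrap, pig iron}; scrap grade C, scrap grade A, ferrochrome, steel scrap drop out. There the nickel and carbon constraints are tight.
Solving gives x1 = 1.4, x2 = 3.103.
Cost = 0.18·1.4 + 0.47·3.103 = 1.7104.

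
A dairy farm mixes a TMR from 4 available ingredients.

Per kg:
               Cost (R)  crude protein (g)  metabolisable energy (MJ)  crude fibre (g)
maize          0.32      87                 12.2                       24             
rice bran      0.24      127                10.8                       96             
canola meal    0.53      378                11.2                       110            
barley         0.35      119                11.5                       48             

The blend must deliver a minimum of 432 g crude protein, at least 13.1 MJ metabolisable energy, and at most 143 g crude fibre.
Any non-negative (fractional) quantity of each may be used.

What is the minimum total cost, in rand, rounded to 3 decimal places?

Let x1 = kg of maize, x2 = kg of rice bran, x3 = kg of canola meal, x4 = kg of barley.
Minimize 0.32x1 + 0.24x2 + 0.53x3 + 0.35x4 s.t.:
  87x1 + 127x2 + 378x3 + 119x4 ≥ 432   (crude protein)
  12.2x1 + 10.8x2 + 11.2x3 + 11.5x4 ≥ 13.1   (metabolisable energy)
  24x1 + 96x2 + 110x3 + 48x4 ≤ 143   (crude fibre)
  x1, x2, x3, x4 ≥ 0.
The minimum-cost mix takes nothing from maize, barley — only rice bran, canola meal. The crude protein and metabolisable energy requirements are met with equality.
So rice bran = 0.042632 kg, canola meal = 1.1285 kg.
Hence cost = 0.24·0.042632 + 0.53·1.1285 = R0.60834.

R0.608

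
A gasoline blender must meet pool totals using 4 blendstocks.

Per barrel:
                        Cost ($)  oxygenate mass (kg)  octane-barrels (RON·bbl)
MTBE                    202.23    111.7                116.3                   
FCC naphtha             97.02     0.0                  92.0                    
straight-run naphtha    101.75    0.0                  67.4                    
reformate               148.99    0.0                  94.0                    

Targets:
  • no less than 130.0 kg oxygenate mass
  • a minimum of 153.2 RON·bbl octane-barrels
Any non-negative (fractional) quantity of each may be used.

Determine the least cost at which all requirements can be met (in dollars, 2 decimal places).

$254.18

Let x1 = barrels of MTBE, x2 = barrels of FCC naphtha, x3 = barrels of straight-run naphtha, x4 = barrels of reformate.
Minimize 202.23x1 + 97.02x2 + 101.75x3 + 148.99x4 s.t.:
  111.7x1 ≥ 130   (oxygenate mass)
  116.3x1 + 92x2 + 67.4x3 + 94x4 ≥ 153.2   (octane-barrels)
  x1, x2, x3, x4 ≥ 0.
The minimum-cost mix takes nothing from straight-run naphtha, reformate — only MTBE, FCC naphtha. The oxygenate mass and octane-barrels requirements are met with equality.
That vertex is x1 = 1.1638, x2 = 0.19398.
Hence cost = 202.23·1.1638 + 97.02·0.19398 = $254.1752.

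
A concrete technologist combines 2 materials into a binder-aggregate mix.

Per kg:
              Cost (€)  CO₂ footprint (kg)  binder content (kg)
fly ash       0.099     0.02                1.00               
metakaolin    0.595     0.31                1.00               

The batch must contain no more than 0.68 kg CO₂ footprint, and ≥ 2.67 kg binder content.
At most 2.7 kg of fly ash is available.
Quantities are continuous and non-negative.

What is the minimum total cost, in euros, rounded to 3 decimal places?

Let x1 = kg of fly ash, x2 = kg of metakaolin.
Minimise 0.099x1 + 0.595x2 subject to:
  0.02x1 + 0.31x2 ≤ 0.68   (CO₂ footprint)
  1x1 + 1x2 ≥ 2.67   (binder content)
  x1 ≤ 2.7
  x1, x2 ≥ 0.
The cheapest feasible vertex uses only fly ash; metakaolin is not used. There the binder content constraint is tight.
Optimal quantities: fly ash = 2.67 kg.
Cost = 0.099·2.67 = 0.26433.

€0.264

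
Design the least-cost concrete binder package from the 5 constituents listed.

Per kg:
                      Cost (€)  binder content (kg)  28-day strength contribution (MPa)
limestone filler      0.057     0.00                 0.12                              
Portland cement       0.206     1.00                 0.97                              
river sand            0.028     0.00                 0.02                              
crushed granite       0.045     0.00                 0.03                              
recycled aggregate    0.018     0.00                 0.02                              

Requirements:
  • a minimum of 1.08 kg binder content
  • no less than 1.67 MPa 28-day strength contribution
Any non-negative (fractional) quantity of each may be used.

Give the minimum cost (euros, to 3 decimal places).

€0.355

Treat it as an LP. Let x1 = kg of limestone filler, x2 = kg of Portland cement, x3 = kg of river sand, x4 = kg of crushed granite, x5 = kg of recycled aggregate.
Minimize 0.057x1 + 0.206x2 + 0.028x3 + 0.045x4 + 0.018x5 with:
  1x2 ≥ 1.08   (binder content)
  0.12x1 + 0.97x2 + 0.02x3 + 0.03x4 + 0.02x5 ≥ 1.67   (28-day strength contribution)
  x1, x2, x3, x4, x5 ≥ 0.
At the optimum only Portland cement is positive (limestone filler, river sand, crushed granite, recycled aggregate = 0). Binding constraint: 28-day strength contribution.
Solving gives x2 = 1.722.
Hence cost = 0.206·1.722 = €0.35473.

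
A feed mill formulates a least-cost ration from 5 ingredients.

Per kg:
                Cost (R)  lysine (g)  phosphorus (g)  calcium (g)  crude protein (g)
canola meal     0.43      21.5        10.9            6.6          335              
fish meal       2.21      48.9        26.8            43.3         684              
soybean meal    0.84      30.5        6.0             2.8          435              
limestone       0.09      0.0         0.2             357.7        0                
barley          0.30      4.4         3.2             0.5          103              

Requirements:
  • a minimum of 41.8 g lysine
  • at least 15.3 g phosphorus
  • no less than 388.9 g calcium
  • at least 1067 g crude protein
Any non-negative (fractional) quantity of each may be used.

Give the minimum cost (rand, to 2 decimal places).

R1.46

Let x1 = kg of canola meal, x2 = kg of fish meal, x3 = kg of soybean meal, x4 = kg of limestone, x5 = kg of barley.
Minimize 0.43x1 + 2.21x2 + 0.84x3 + 0.09x4 + 0.3x5 s.t.:
  21.5x1 + 48.9x2 + 30.5x3 + 4.4x5 ≥ 41.8   (lysine)
  10.9x1 + 26.8x2 + 6x3 + 0.2x4 + 3.2x5 ≥ 15.3   (phosphorus)
  6.6x1 + 43.3x2 + 2.8x3 + 357.7x4 + 0.5x5 ≥ 388.9   (calcium)
  335x1 + 684x2 + 435x3 + 103x5 ≥ 1067   (crude protein)
  x1, x2, x3, x4, x5 ≥ 0.
The cheapest feasible vertex uses only canola meal, limestone; fish meal, soybean meal, barley are not used. There the calcium and crude protein constraints are tight.
So canola meal = 3.185 kg, limestone = 1.028 kg.
Total cost: 0.43·3.185 + 0.09·1.028 = 1.4621.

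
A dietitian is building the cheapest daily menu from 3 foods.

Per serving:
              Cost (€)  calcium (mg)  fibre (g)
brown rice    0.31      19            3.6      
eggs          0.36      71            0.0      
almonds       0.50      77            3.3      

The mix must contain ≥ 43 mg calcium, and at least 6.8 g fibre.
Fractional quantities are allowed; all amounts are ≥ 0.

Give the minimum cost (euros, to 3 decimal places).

€0.611

Set it up as a linear program. Let x1 = servings of brown rice, x2 = servings of eggs, x3 = servings of almonds.
Minimize 0.31x1 + 0.36x2 + 0.5x3 with:
  19x1 + 71x2 + 77x3 ≥ 43   (calcium)
  3.6x1 + 3.3x3 ≥ 6.8   (fibre)
  x1, x2, x3 ≥ 0.
The optimal basis is {brown rice, almonds}; eggs drops out. There the calcium and fibre constraints are tight.
Solving gives x1 = 1.779, x3 = 0.1193.
Objective = 0.31·1.779 + 0.5·0.1193 = 0.61114.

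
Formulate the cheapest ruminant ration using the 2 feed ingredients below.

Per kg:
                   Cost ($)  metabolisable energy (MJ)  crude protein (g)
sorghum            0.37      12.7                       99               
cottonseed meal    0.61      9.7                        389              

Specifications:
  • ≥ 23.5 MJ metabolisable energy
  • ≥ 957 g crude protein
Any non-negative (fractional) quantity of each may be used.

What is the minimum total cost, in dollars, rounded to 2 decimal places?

Let x1 = kg of sorghum, x2 = kg of cottonseed meal.
Minimize 0.37x1 + 0.61x2 with:
  12.7x1 + 9.7x2 ≥ 23.5   (metabolisable energy)
  99x1 + 389x2 ≥ 957   (crude protein)
  x1, x2 ≥ 0.
The cheapest feasible vertex uses only cottonseed meal; sorghum is not used. Binding constraint: crude protein.
So cottonseed meal = 2.46 kg.
Objective = 0.61·2.46 = 1.5006.

$1.50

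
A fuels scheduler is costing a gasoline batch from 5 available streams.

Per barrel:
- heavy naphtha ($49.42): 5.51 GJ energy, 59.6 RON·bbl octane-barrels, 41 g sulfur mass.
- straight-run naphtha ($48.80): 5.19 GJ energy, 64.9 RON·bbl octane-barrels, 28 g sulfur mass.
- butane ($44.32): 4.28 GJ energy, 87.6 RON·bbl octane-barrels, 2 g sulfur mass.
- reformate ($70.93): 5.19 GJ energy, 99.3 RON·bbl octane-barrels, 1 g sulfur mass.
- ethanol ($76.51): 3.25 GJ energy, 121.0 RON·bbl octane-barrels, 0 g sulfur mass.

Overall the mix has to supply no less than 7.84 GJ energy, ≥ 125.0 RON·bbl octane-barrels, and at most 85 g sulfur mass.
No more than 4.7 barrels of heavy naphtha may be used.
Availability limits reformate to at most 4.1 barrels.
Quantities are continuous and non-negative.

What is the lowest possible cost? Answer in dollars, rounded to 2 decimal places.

$76.09

Treat it as an LP. Let x1 = barrels of heavy naphtha, x2 = barrels of straight-run naphtha, x3 = barrels of butane, x4 = barrels of reformate, x5 = barrels of ethanol.
Minimise 49.42x1 + 48.8x2 + 44.32x3 + 70.93x4 + 76.51x5 subject to:
  5.51x1 + 5.19x2 + 4.28x3 + 5.19x4 + 3.25x5 ≥ 7.84   (energy)
  59.6x1 + 64.9x2 + 87.6x3 + 99.3x4 + 121x5 ≥ 125   (octane-barrels)
  41x1 + 28x2 + 2x3 + 1x4 ≤ 85   (sulfur mass)
  x1 ≤ 4.7
  x4 ≤ 4.1
  x1, x2, x3, x4, x5 ≥ 0.
At the optimum only heavy naphtha, butane are positive (straight-run naphtha, reformate, ethanol = 0). The energy and octane-barrels requirements are met with equality.
Solving gives x1 = 0.6669, x3 = 0.9732.
Hence cost = 49.42·0.6669 + 44.32·0.9732 = $76.0904.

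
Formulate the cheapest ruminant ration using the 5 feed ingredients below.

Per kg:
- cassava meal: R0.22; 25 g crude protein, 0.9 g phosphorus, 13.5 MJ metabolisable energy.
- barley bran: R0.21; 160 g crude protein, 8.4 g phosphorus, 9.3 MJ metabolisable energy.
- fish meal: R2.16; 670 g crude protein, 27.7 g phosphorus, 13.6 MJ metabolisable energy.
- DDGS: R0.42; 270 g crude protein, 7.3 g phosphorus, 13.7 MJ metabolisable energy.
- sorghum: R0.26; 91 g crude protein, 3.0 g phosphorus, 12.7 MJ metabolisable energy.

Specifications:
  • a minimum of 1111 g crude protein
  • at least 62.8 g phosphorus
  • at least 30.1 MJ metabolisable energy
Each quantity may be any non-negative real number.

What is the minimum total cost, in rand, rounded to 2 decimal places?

R1.57

This is a linear program. Let x1 = kg of cassava meal, x2 = kg of barley bran, x3 = kg of fish meal, x4 = kg of DDGS, x5 = kg of sorghum.
Minimize 0.22x1 + 0.21x2 + 2.16x3 + 0.42x4 + 0.26x5 subject to:
  25x1 + 160x2 + 670x3 + 270x4 + 91x5 ≥ 1111   (crude protein)
  0.9x1 + 8.4x2 + 27.7x3 + 7.3x4 + 3x5 ≥ 62.8   (phosphorus)
  13.5x1 + 9.3x2 + 13.6x3 + 13.7x4 + 12.7x5 ≥ 30.1   (metabolisable energy)
  x1, x2, x3, x4, x5 ≥ 0.
The optimal basis is {barley bran}; cassava meal, fish meal, DDGS, sorghum drop out. Binding constraint: phosphorus.
So barley bran = 7.476 kg.
Total cost: 0.21·7.476 = 1.5700.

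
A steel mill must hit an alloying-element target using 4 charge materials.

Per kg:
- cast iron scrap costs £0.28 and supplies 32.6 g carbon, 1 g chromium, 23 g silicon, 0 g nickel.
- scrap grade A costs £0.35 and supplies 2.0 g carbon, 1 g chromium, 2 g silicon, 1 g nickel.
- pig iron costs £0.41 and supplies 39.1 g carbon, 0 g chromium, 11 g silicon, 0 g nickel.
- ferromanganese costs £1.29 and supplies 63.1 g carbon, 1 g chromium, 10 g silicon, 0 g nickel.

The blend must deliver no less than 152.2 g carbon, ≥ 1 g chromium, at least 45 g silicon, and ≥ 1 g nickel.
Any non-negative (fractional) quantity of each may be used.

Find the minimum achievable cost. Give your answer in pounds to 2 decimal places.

Set it up as a linear program. Let x1 = kg of cast iron scrap, x2 = kg of scrap grade A, x3 = kg of pig iron, x4 = kg of ferromanganese.
Minimize 0.28x1 + 0.35x2 + 0.41x3 + 1.29x4 with:
  32.6x1 + 2x2 + 39.1x3 + 63.1x4 ≥ 152.2   (carbon)
  1x1 + 1x2 + 1x4 ≥ 1   (chromium)
  23x1 + 2x2 + 11x3 + 10x4 ≥ 45   (silicon)
  1x2 ≥ 1   (nickel)
  x1, x2, x3, x4 ≥ 0.
The minimum-cost mix takes nothing from pig iron, ferromanganese — only cast iron scrap, scrap grade A. There the carbon and nickel constraints are tight.
Solving gives x1 = 4.607, x2 = 1.
Cost = 0.28·4.607 + 0.35·1 = 1.6400.

£1.64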